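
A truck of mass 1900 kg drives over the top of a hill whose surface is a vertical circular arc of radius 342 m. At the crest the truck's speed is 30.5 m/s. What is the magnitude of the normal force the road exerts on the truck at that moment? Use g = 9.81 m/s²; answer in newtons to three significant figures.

13500 N

At the crest the centripetal acceleration points downward (toward the centre of the arc), so mg − N = mv²/r.
N = m(g − v²/r) = 1900 × (9.81 − (30.5)²/342) = 1900 × (9.81 − 2.720) = 1900 × 7.090 = 13470 N.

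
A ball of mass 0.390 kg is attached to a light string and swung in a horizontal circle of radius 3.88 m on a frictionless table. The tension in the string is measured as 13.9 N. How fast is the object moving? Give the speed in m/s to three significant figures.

T = m v²/r ⇒ v = √(T r / m) = √(13.9 × 3.88 / 0.390) = √138.3 = 11.76 m/s.

11.8 m/s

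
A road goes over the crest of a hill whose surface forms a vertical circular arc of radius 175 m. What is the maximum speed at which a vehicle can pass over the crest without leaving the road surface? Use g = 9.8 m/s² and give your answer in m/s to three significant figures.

At the crest the centre of the circle is below the vehicle, so the net downward (centripetal) force is mg − N = mv²/r.
The vehicle leaves the road when N → 0, giving v_max = √(g r) = √(9.8 × 175) = 41.41 m/s.

41.4 m/s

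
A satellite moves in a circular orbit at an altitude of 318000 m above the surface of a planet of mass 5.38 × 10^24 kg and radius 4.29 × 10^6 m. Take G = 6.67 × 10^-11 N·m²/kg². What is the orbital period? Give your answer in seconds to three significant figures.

r = R + h = 4.29 × 10^6 + 318000 = 4.608 × 10^6 m. Gravity provides the centripetal force: G M m / r² = m v² / r ⇒ v = √(GM/r) = 8825 m/s.
T = 2πr/v = 2π × 4.608 × 10^6 / 8825 = 3281 s.

3280 s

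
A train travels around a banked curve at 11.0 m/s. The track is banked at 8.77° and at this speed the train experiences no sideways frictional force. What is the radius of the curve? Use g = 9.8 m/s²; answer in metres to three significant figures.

Frictionless banking: tanθ = v²/(rg), so r = v²/(g tanθ).
r = (11.0)²/(9.8 × tan 8.77°) = 121.0/(9.8 × 0.1543) = 121.0/1.512 = 80.03 m.

80.0 m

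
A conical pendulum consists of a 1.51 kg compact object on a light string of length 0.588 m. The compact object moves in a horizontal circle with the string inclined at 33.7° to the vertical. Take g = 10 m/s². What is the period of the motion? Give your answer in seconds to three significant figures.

r = L sinθ = 0.3262 m. From T sinθ = mω²r and T cosθ = mg: tanθ = ω²r/g, so ω² = g tanθ / r = g/(L cosθ).
ω = √(g/(L cosθ)) = √(10.0/(0.588 × 0.8320)) = √20.44 = 4.521 rad/s.
Period = 2π/ω = 1.390 s.

1.39 s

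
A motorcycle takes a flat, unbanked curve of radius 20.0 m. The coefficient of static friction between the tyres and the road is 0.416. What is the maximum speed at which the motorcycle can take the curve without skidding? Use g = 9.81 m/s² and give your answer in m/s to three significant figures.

9.03 m/s

Friction provides the centripetal force on a flat curve. At maximum speed it is at its limiting value: μ_s m g = m v²/r.
Mass cancels: v_max = √(μ_s g r) = √(0.416 × 9.81 × 20.0) = √81.62 = 9.034 m/s.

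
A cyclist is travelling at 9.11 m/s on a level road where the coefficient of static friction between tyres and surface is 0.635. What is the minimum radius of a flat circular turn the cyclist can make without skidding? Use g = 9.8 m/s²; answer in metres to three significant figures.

At the limit, μ_s m g = m v²/r, so r_min = v²/(μ_s g) = (9.11)²/(0.635 × 9.8) = 82.99/6.223 = 13.34 m.

13.3 m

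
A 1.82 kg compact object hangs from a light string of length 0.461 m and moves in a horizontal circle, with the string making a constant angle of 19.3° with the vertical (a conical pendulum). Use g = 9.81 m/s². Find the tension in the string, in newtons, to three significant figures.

Vertically the bob has no acceleration, so T cosθ = mg.
T = mg/cosθ = 1.82 × 9.81 / cos 19.3° = 17.85/0.9438 = 18.92 N.

18.9 N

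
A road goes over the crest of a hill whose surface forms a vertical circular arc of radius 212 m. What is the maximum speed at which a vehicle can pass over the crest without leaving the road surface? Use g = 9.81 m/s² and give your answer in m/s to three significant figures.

45.6 m/s

At the crest the centre of the circle is below the vehicle, so the net downward (centripetal) force is mg − N = mv²/r.
The vehicle leaves the road when N → 0, giving v_max = √(g r) = √(9.81 × 212) = 45.60 m/s.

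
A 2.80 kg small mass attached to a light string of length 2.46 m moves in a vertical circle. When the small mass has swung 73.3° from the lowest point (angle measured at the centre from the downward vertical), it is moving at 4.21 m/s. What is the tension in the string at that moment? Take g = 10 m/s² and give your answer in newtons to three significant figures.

28.2 N

Take the radial direction toward the centre of the circle as positive. The component of the weight along the string toward the centre is −mg cos φ (φ measured from the bottom), so Newton's second law along the string gives T − mg cos φ = m v²/r.
cos 73.3° = 0.2874, so T = m(v²/r + g cos φ) = 2.80 × ((4.21)²/2.46 + 10.0 × 0.2874) = 2.80 × (7.205 + (2.874)) = 2.80 × 10.08 = 28.22 N.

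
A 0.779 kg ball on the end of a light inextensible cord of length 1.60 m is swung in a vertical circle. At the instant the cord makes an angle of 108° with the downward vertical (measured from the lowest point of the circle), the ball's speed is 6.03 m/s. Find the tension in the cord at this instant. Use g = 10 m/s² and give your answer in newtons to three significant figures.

Take the radial direction toward the centre of the circle as positive. The component of the weight along the string toward the centre is −mg cos φ (φ measured from the bottom), so Newton's second law along the string gives T − mg cos φ = m v²/r.
cos 108° = -0.3090, so T = m(v²/r + g cos φ) = 0.779 × ((6.03)²/1.60 + 10.0 × -0.3090) = 0.779 × (22.73 + (-3.090)) = 0.779 × 19.64 = 15.30 N.

15.3 N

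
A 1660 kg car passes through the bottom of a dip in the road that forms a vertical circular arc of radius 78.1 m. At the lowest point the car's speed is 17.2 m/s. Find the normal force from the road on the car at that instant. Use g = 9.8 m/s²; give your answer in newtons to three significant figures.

22600 N

At the lowest point, N points up (toward the centre) and the weight mg points down (away from the centre), so the net inward force is N − mg = mv²/r.
N = m(v²/r + g) = 1660 × ((17.2)²/78.1 + 9.8) = 1660 × (3.788 + 9.8) = 1660 × 13.59 = 22560 N.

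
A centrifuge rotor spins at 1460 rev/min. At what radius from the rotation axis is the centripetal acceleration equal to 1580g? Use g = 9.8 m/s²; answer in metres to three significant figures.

0.662 m

ω = 1460 rev/min × 2π/60 = 152.9 rad/s.
a_c = ω²r = 1580g ⇒ r = 1580 × 9.8 / (152.9)² = 15480/23380 = 0.6624 m.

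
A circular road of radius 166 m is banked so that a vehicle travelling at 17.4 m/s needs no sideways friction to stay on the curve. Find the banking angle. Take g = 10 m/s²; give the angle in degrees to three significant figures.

With no friction, the horizontal component of the normal force provides the centripetal force: N sinθ = mv²/r, while N cosθ = mg vertically.
Dividing: tanθ = v²/(r g) = (17.4)²/(166 × 10.0) = 302.8/1660 = 0.1824.
θ = arctan(0.1824) = 10.34°.

10.3°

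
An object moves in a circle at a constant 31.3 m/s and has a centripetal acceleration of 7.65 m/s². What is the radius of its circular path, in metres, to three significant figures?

128 m

a_c = v²/r ⇒ r = v²/a_c = (31.3)²/7.65 = 979.7/7.65 = 128.1 m.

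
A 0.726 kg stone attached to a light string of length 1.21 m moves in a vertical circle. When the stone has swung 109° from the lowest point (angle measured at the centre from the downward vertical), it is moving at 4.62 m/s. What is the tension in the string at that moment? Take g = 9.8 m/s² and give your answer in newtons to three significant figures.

Take the radial direction toward the centre of the circle as positive. The component of the weight along the string toward the centre is −mg cos φ (φ measured from the bottom), so Newton's second law along the string gives T − mg cos φ = m v²/r.
cos 109° = -0.3256, so T = m(v²/r + g cos φ) = 0.726 × ((4.62)²/1.21 + 9.8 × -0.3256) = 0.726 × (17.64 + (-3.191)) = 0.726 × 14.45 = 10.49 N.

10.5 N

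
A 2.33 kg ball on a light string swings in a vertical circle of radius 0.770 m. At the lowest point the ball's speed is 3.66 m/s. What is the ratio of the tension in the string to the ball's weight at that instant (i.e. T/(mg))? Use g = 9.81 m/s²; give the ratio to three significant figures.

At the bottom, T − mg = mv²/r, so T = m(v²/r + g) and T/(mg) = v²/(rg) + 1 = (3.66)²/(0.770 × 9.81) + 1 = 1.773 + 1 = 2.773.

2.77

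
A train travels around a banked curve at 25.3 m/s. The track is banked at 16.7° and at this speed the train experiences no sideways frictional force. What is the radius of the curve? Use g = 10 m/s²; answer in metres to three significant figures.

213 m

Frictionless banking: tanθ = v²/(rg), so r = v²/(g tanθ).
r = (25.3)²/(10.0 × tan 16.7°) = 640.1/(10.0 × 0.3000) = 640.1/3.000 = 213.4 m.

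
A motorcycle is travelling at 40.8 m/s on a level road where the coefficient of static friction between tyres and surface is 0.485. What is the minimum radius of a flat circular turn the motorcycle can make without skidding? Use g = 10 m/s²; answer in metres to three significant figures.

At the limit, μ_s m g = m v²/r, so r_min = v²/(μ_s g) = (40.8)²/(0.485 × 10.0) = 1665/4.850 = 343.2 m.

343 m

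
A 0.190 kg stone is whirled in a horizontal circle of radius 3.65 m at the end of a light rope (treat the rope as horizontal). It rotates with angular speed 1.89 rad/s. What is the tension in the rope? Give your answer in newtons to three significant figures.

2.48 N

v = ωr = 1.89 × 3.65 = 6.898 m/s.
The tension is the only horizontal force, so it supplies the full centripetal force: T = m v²/r = 0.190 × (6.898)²/3.65 = 0.190 × 47.59/3.65 = 2.477 N.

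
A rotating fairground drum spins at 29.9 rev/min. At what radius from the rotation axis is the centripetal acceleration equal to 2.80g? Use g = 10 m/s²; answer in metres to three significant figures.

2.86 m

ω = 29.9 rev/min × 2π/60 = 3.131 rad/s.
a_c = ω²r = 2.80g ⇒ r = 2.80 × 10.0 / (3.131)² = 28.00/9.804 = 2.856 m.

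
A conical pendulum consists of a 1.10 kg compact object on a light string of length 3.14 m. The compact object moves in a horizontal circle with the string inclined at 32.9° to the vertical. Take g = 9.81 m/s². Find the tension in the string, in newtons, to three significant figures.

Vertically the bob has no acceleration, so T cosθ = mg.
T = mg/cosθ = 1.10 × 9.81 / cos 32.9° = 10.79/0.8396 = 12.85 N.

12.9 N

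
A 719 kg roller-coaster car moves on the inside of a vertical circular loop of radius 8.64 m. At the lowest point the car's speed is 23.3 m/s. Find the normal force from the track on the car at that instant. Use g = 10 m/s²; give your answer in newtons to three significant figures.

52400 N

At the lowest point, N points up (toward the centre) and the weight mg points down (away from the centre), so the net inward force is N − mg = mv²/r.
N = m(v²/r + g) = 719 × ((23.3)²/8.64 + 10.0) = 719 × (62.83 + 10.0) = 719 × 72.83 = 52370 N.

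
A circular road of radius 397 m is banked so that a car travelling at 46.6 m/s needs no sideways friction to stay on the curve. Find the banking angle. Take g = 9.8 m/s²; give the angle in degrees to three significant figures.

29.2°

With no friction, the horizontal component of the normal force provides the centripetal force: N sinθ = mv²/r, while N cosθ = mg vertically.
Dividing: tanθ = v²/(r g) = (46.6)²/(397 × 9.8) = 2172/3891 = 0.5582.
θ = arctan(0.5582) = 29.17°.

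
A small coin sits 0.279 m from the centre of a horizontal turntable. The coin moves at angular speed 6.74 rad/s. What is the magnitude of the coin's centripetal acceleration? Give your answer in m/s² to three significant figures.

v = ωr = 6.74 × 0.279 = 1.880 m/s.
a_c = v²/r = (1.880)²/0.279 = 3.536/0.279 = 12.67 m/s².

12.7 m/s²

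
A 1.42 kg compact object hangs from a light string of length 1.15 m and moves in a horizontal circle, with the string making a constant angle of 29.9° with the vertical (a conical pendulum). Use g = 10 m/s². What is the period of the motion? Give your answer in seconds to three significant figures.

1.98 s

r = L sinθ = 0.5733 m. From T sinθ = mω²r and T cosθ = mg: tanθ = ω²r/g, so ω² = g tanθ / r = g/(L cosθ).
ω = √(g/(L cosθ)) = √(10.0/(1.15 × 0.8669)) = √10.03 = 3.167 rad/s.
Period = 2π/ω = 1.984 s.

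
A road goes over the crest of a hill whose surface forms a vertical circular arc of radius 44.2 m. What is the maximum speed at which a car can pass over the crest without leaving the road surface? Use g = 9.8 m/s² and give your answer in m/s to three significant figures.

20.8 m/s

At the crest the centre of the circle is below the car, so the net downward (centripetal) force is mg − N = mv²/r.
The car leaves the road when N → 0, giving v_max = √(g r) = √(9.8 × 44.2) = 20.81 m/s.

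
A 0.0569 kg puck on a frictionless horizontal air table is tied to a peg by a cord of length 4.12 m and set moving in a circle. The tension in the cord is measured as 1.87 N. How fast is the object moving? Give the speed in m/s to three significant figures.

11.6 m/s

T = m v²/r ⇒ v = √(T r / m) = √(1.87 × 4.12 / 0.0569) = √135.4 = 11.64 m/s.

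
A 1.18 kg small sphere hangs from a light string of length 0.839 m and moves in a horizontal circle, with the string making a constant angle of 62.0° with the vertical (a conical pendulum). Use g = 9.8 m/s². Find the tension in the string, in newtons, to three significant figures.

24.6 N

Vertically the bob has no acceleration, so T cosθ = mg.
T = mg/cosθ = 1.18 × 9.8 / cos 62.0° = 11.56/0.4695 = 24.63 N.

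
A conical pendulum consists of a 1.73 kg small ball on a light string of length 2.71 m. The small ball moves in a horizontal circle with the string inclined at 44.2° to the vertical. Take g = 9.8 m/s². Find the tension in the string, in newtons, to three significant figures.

23.6 N

Vertically the bob has no acceleration, so T cosθ = mg.
T = mg/cosθ = 1.73 × 9.8 / cos 44.2° = 16.95/0.7169 = 23.65 N.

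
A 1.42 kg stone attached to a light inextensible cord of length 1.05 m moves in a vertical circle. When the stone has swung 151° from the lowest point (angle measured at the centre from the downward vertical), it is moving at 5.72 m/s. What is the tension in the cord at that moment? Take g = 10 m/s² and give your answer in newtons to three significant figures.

31.8 N

Take the radial direction toward the centre of the circle as positive. The component of the weight along the string toward the centre is −mg cos φ (φ measured from the bottom), so Newton's second law along the string gives T − mg cos φ = m v²/r.
cos 151° = -0.8746, so T = m(v²/r + g cos φ) = 1.42 × ((5.72)²/1.05 + 10.0 × -0.8746) = 1.42 × (31.16 + (-8.746)) = 1.42 × 22.41 = 31.83 N.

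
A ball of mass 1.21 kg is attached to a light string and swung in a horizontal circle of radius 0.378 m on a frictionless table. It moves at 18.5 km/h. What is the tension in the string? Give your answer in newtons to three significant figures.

84.5 N

v = 18.5 km/h = 18.5/3.6 = 5.139 m/s.
The tension is the only horizontal force, so it supplies the full centripetal force: T = m v²/r = 1.21 × (5.139)²/0.378 = 1.21 × 26.41/0.378 = 84.53 N.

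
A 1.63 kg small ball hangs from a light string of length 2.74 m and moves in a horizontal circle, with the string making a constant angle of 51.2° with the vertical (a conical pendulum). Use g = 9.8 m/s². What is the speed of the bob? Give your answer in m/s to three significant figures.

The radius of the circle is r = L sinθ = 2.74 × sin 51.2° = 2.135 m.
Horizontally T sinθ = mv²/r and vertically T cosθ = mg, so tanθ = v²/(rg).
v = √(r g tanθ) = √(2.135 × 9.8 × 1.244) = √26.03 = 5.102 m/s.

5.10 m/s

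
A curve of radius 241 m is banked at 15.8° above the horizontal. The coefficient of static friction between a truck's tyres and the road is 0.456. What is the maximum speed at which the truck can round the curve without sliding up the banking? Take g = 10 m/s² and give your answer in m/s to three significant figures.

45.2 m/s

At the maximum speed, friction acts down the slope at its limiting value f = μN. Radially (horizontal, toward centre): N sinθ + μN cosθ = mv²/r. Vertically: N cosθ − μN sinθ = mg.
Dividing: v² = r g (sinθ + μcosθ)/(cosθ − μsinθ).
sinθ + μcosθ = 0.2723 + 0.456×0.9622 = 0.7111; cosθ − μsinθ = 0.9622 − 0.456×0.2723 = 0.8381.
v² = 241 × 10.0 × 0.7111/0.8381 = 2045 m²/s², so v = 45.22 m/s.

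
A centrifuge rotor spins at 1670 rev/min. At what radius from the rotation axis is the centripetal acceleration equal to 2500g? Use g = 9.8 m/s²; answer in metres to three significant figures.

ω = 1670 rev/min × 2π/60 = 174.9 rad/s.
a_c = ω²r = 2500g ⇒ r = 2500 × 9.8 / (174.9)² = 24500/30580 = 0.8011 m.

0.801 m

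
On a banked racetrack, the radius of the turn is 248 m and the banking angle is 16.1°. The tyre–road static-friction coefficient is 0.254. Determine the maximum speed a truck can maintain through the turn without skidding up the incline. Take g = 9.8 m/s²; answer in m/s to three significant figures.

37.7 m/s

At the maximum speed, friction acts down the slope at its limiting value f = μN. Radially (horizontal, toward centre): N sinθ + μN cosθ = mv²/r. Vertically: N cosθ − μN sinθ = mg.
Dividing: v² = r g (sinθ + μcosθ)/(cosθ − μsinθ).
sinθ + μcosθ = 0.2773 + 0.254×0.9608 = 0.5214; cosθ − μsinθ = 0.9608 − 0.254×0.2773 = 0.8903.
v² = 248 × 9.8 × 0.5214/0.8903 = 1423 m²/s², so v = 37.72 m/s.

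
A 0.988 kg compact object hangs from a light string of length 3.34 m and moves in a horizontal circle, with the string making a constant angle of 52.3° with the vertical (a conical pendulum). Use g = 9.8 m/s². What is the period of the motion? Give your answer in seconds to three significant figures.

r = L sinθ = 2.643 m. From T sinθ = mω²r and T cosθ = mg: tanθ = ω²r/g, so ω² = g tanθ / r = g/(L cosθ).
ω = √(g/(L cosθ)) = √(9.8/(3.34 × 0.6115)) = √4.798 = 2.190 rad/s.
Period = 2π/ω = 2.868 s.

2.87 s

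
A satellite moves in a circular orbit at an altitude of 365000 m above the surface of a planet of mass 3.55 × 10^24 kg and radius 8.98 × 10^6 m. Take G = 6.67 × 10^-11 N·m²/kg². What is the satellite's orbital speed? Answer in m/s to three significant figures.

Orbital radius r = R + h = 8.98 × 10^6 + 365000 = 9.345 × 10^6 m.
Gravity supplies the centripetal force: G M m / r² = m v² / r, so v = √(GM/r).
v = √(6.67 × 10^-11 × 3.55 × 10^24 / 9.345 × 10^6) = √(2.534 × 10^7) = 5034 m/s.

5030 m/s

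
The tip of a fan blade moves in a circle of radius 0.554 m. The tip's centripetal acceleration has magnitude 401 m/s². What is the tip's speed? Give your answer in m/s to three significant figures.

14.9 m/s

a_c = v²/r ⇒ v = √(a_c · r) = √(401 × 0.554) = √222.2 = 14.90 m/s.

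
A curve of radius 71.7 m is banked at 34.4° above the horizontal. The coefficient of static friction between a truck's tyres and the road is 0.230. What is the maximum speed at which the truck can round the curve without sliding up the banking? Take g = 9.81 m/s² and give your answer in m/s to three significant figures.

At the maximum speed, friction acts down the slope at its limiting value f = μN. Radially (horizontal, toward centre): N sinθ + μN cosθ = mv²/r. Vertically: N cosθ − μN sinθ = mg.
Dividing: v² = r g (sinθ + μcosθ)/(cosθ − μsinθ).
sinθ + μcosθ = 0.5650 + 0.230×0.8251 = 0.7547; cosθ − μsinθ = 0.8251 − 0.230×0.5650 = 0.6952.
v² = 71.7 × 9.81 × 0.7547/0.6952 = 763.7 m²/s², so v = 27.63 m/s.

27.6 m/s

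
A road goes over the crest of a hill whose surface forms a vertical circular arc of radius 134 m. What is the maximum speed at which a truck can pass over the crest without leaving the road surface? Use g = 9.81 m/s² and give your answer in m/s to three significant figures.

36.3 m/s

At the crest the centre of the circle is below the truck, so the net downward (centripetal) force is mg − N = mv²/r.
The truck leaves the road when N → 0, giving v_max = √(g r) = √(9.81 × 134) = 36.26 m/s.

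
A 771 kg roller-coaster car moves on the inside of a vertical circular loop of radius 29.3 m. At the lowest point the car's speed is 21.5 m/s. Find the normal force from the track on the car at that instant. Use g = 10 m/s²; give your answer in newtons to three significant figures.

At the lowest point, N points up (toward the centre) and the weight mg points down (away from the centre), so the net inward force is N − mg = mv²/r.
N = m(v²/r + g) = 771 × ((21.5)²/29.3 + 10.0) = 771 × (15.78 + 10.0) = 771 × 25.78 = 19870 N.

19900 N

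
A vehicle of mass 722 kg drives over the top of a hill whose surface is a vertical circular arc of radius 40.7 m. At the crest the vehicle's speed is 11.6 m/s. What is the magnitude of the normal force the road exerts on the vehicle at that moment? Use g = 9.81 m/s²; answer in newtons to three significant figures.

4700 N

At the crest the centripetal acceleration points downward (toward the centre of the arc), so mg − N = mv²/r.
N = m(g − v²/r) = 722 × (9.81 − (11.6)²/40.7) = 722 × (9.81 − 3.306) = 722 × 6.504 = 4696 N.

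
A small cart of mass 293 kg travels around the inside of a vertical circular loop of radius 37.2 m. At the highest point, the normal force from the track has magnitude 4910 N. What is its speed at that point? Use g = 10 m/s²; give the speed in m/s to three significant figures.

31.5 m/s

At the top, N + mg = mv²/r, so v = √(r(N/m + g)) = √(37.2 × (4910/293 + 10.0)) = √(37.2 × 26.76) = √995.4 = 31.55 m/s.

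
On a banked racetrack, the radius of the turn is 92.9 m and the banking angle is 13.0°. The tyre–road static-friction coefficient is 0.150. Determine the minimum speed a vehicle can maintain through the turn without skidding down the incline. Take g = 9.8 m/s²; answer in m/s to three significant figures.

At the minimum speed, friction acts up the slope at its limiting value f = μN. Radially (horizontal, toward centre): N sinθ − μN cosθ = mv²/r. Vertically: N cosθ + μN sinθ = mg.
Dividing: v² = r g (sinθ − μcosθ)/(cosθ + μsinθ).
sinθ − μcosθ = 0.2250 − 0.150×0.9744 = 0.07880; cosθ + μsinθ = 0.9744 + 0.150×0.2250 = 1.008.
v² = 92.9 × 9.8 × 0.07880/1.008 = 71.16 m²/s², so v = 8.436 m/s.

8.44 m/s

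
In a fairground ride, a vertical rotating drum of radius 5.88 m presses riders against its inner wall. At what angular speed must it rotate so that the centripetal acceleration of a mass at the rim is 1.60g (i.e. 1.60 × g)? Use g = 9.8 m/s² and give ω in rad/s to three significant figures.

Centripetal acceleration a_c = ω²r. Setting ω²r = 1.60g:
ω = √(1.60g / r) = √(1.60 × 9.8 / 5.88) = √2.667 = 1.633 rad/s.

1.63 rad/s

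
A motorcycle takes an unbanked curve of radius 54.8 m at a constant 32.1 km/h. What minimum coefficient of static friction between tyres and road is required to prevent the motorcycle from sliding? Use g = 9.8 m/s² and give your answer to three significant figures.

v = 32.1/3.6 = 8.917 m/s.
Friction provides the centripetal force: μ_s m g = m v²/r, so μ_s = v²/(g r) = (8.917)²/(9.8 × 54.8) = 79.51/537.0 = 0.1480.

0.148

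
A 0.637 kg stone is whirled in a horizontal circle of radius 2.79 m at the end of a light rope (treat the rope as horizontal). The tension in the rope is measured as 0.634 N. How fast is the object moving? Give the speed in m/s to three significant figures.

T = m v²/r ⇒ v = √(T r / m) = √(0.634 × 2.79 / 0.637) = √2.777 = 1.666 m/s.

1.67 m/s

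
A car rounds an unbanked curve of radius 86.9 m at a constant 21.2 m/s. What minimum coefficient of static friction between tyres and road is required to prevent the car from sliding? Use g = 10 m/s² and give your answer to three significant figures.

Friction provides the centripetal force: μ_s m g = m v²/r, so μ_s = v²/(g r) = (21.20)²/(10.0 × 86.9) = 449.4/869.0 = 0.5172.

0.517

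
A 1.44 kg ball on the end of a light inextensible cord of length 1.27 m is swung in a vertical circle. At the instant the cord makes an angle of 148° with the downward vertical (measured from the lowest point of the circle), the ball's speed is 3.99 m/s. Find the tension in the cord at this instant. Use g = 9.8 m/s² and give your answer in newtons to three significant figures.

6.08 N

Take the radial direction toward the centre of the circle as positive. The component of the weight along the string toward the centre is −mg cos φ (φ measured from the bottom), so Newton's second law along the string gives T − mg cos φ = m v²/r.
cos 148° = -0.8480, so T = m(v²/r + g cos φ) = 1.44 × ((3.99)²/1.27 + 9.8 × -0.8480) = 1.44 × (12.54 + (-8.311)) = 1.44 × 4.225 = 6.083 N.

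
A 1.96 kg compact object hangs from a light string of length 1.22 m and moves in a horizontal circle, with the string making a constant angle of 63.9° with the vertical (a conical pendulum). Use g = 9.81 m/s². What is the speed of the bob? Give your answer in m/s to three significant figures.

4.68 m/s

The radius of the circle is r = L sinθ = 1.22 × sin 63.9° = 1.096 m.
Horizontally T sinθ = mv²/r and vertically T cosθ = mg, so tanθ = v²/(rg).
v = √(r g tanθ) = √(1.096 × 9.81 × 2.041) = √21.94 = 4.684 m/s.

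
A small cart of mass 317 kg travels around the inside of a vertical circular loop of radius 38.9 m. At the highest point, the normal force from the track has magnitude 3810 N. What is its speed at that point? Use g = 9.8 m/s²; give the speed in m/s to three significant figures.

At the top, N + mg = mv²/r, so v = √(r(N/m + g)) = √(38.9 × (3810/317 + 9.8)) = √(38.9 × 21.82) = √848.8 = 29.13 m/s.

29.1 m/s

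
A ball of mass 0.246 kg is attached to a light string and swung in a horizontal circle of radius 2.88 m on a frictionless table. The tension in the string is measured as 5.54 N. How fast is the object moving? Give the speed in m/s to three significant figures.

T = m v²/r ⇒ v = √(T r / m) = √(5.54 × 2.88 / 0.246) = √64.86 = 8.053 m/s.

8.05 m/s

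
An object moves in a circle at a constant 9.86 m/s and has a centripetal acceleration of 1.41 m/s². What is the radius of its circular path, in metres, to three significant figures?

a_c = v²/r ⇒ r = v²/a_c = (9.86)²/1.41 = 97.22/1.41 = 68.95 m.

69.0 m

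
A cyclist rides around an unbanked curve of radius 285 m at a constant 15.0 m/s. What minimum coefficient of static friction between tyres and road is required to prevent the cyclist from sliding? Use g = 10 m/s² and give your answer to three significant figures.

Friction provides the centripetal force: μ_s m g = m v²/r, so μ_s = v²/(g r) = (15.00)²/(10.0 × 285) = 225.0/2850 = 0.07895.

0.0789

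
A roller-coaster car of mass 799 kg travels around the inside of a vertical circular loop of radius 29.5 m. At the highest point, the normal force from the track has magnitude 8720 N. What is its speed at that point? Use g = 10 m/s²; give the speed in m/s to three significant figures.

At the top, N + mg = mv²/r, so v = √(r(N/m + g)) = √(29.5 × (8720/799 + 10.0)) = √(29.5 × 20.91) = √617.0 = 24.84 m/s.

24.8 m/s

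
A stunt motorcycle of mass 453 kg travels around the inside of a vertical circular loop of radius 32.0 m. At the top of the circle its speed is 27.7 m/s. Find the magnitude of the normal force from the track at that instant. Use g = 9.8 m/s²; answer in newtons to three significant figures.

6420 N

At the top, both N and the weight mg point inward (toward the centre), so N + mg = mv²/r.
N = m(v²/r − g) = 453 × ((27.7)²/32.0 − 9.8) = 453 × (23.98 − 9.8) = 453 × 14.18 = 6423 N.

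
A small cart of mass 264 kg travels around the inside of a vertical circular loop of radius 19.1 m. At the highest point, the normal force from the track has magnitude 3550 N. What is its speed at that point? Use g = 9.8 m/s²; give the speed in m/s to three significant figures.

At the top, N + mg = mv²/r, so v = √(r(N/m + g)) = √(19.1 × (3550/264 + 9.8)) = √(19.1 × 23.25) = √444.0 = 21.07 m/s.

21.1 m/s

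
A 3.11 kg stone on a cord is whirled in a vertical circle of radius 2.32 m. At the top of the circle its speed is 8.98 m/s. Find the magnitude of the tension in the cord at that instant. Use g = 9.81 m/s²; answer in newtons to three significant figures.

At the top, both T and the weight mg point inward (toward the centre), so T + mg = mv²/r.
T = m(v²/r − g) = 3.11 × ((8.98)²/2.32 − 9.81) = 3.11 × (34.76 − 9.81) = 3.11 × 24.95 = 77.59 N.

77.6 N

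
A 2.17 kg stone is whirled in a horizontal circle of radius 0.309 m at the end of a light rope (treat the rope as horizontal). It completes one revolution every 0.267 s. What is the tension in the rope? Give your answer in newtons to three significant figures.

v = 2πr/T = 2π × 0.309/0.267 = 7.272 m/s.
The tension is the only horizontal force, so it supplies the full centripetal force: T = m v²/r = 2.17 × (7.272)²/0.309 = 2.17 × 52.88/0.309 = 371.3 N.

371 N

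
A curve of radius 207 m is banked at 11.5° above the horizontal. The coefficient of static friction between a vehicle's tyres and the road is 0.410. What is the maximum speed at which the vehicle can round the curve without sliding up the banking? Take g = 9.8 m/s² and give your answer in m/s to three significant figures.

At the maximum speed, friction acts down the slope at its limiting value f = μN. Radially (horizontal, toward centre): N sinθ + μN cosθ = mv²/r. Vertically: N cosθ − μN sinθ = mg.
Dividing: v² = r g (sinθ + μcosθ)/(cosθ − μsinθ).
sinθ + μcosθ = 0.1994 + 0.410×0.9799 = 0.6011; cosθ − μsinθ = 0.9799 − 0.410×0.1994 = 0.8982.
v² = 207 × 9.8 × 0.6011/0.8982 = 1358 m²/s², so v = 36.85 m/s.

36.8 m/s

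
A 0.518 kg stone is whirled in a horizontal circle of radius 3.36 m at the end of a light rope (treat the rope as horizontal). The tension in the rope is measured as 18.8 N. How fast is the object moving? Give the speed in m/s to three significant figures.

T = m v²/r ⇒ v = √(T r / m) = √(18.8 × 3.36 / 0.518) = √121.9 = 11.04 m/s.

11.0 m/s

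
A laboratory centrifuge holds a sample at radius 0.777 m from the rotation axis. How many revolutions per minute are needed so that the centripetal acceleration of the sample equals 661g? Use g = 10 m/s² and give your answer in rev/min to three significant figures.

881 rev/min

Require ω²r = 661g, so ω = √(661 × 10.0/0.777) = 92.23 rad/s.
In rev/min: ω × 60/(2π) = 92.23 × 60/(2π) = 880.8 rev/min.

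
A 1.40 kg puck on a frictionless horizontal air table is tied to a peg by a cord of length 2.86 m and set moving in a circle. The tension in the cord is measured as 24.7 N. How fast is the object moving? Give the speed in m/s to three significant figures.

7.10 m/s

T = m v²/r ⇒ v = √(T r / m) = √(24.7 × 2.86 / 1.40) = √50.46 = 7.103 m/s.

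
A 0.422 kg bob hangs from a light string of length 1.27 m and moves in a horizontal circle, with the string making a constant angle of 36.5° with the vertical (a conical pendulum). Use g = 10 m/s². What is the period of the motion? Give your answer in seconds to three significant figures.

2.01 s

r = L sinθ = 0.7554 m. From T sinθ = mω²r and T cosθ = mg: tanθ = ω²r/g, so ω² = g tanθ / r = g/(L cosθ).
ω = √(g/(L cosθ)) = √(10.0/(1.27 × 0.8039)) = √9.795 = 3.130 rad/s.
Period = 2π/ω = 2.008 s.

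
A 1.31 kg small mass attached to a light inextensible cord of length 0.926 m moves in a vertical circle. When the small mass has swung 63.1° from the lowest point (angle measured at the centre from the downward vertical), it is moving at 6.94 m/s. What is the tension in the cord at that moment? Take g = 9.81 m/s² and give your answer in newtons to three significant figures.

74.0 N

Take the radial direction toward the centre of the circle as positive. The component of the weight along the string toward the centre is −mg cos φ (φ measured from the bottom), so Newton's second law along the string gives T − mg cos φ = m v²/r.
cos 63.1° = 0.4524, so T = m(v²/r + g cos φ) = 1.31 × ((6.94)²/0.926 + 9.81 × 0.4524) = 1.31 × (52.01 + (4.438)) = 1.31 × 56.45 = 73.95 N.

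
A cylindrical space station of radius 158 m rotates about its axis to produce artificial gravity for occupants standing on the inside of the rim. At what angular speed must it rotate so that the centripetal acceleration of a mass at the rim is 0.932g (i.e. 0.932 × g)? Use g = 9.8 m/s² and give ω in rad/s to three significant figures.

0.240 rad/s

Centripetal acceleration a_c = ω²r. Setting ω²r = 0.932g:
ω = √(0.932g / r) = √(0.932 × 9.8 / 158) = √0.05781 = 0.2404 rad/s.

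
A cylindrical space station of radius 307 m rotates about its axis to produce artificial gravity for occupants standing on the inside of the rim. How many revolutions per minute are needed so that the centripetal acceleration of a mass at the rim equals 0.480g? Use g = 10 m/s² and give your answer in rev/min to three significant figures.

1.19 rev/min

Require ω²r = 0.480g, so ω = √(0.480 × 10.0/307) = 0.1250 rad/s.
In rev/min: ω × 60/(2π) = 0.1250 × 60/(2π) = 1.194 rev/min.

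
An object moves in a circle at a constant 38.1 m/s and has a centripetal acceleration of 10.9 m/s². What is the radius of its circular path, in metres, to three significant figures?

a_c = v²/r ⇒ r = v²/a_c = (38.1)²/10.9 = 1452/10.9 = 133.2 m.

133 m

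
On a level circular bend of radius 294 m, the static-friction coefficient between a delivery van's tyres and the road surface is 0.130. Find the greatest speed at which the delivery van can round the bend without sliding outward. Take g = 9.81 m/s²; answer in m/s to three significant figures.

The only inward force on a level bend is static friction, so at the limit f_s = μ_s N = μ_s m g = m v²/r.
Mass cancels: v_max = √(μ_s g r) = √(0.130 × 9.81 × 294) = √374.9 = 19.36 m/s.

19.4 m/s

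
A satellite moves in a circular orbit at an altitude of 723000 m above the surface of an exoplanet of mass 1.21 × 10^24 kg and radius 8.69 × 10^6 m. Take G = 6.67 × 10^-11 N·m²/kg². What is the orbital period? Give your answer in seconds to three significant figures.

20200 s

r = R + h = 8.69 × 10^6 + 723000 = 9.413 × 10^6 m. Gravity provides the centripetal force: G M m / r² = m v² / r ⇒ v = √(GM/r) = 2928 m/s.
T = 2πr/v = 2π × 9.413 × 10^6 / 2928 = 20200 s.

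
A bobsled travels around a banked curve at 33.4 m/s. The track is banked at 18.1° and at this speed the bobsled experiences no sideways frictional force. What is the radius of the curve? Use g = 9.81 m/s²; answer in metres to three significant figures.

Frictionless banking: tanθ = v²/(rg), so r = v²/(g tanθ).
r = (33.4)²/(9.81 × tan 18.1°) = 1116/(9.81 × 0.3269) = 1116/3.206 = 347.9 m.

348 m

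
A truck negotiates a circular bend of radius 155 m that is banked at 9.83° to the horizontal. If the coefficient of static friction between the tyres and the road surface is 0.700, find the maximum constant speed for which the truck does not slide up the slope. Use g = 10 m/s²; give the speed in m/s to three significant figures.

39.2 m/s

At the maximum speed, friction acts down the slope at its limiting value f = μN. Radially (horizontal, toward centre): N sinθ + μN cosθ = mv²/r. Vertically: N cosθ − μN sinθ = mg.
Dividing: v² = r g (sinθ + μcosθ)/(cosθ − μsinθ).
sinθ + μcosθ = 0.1707 + 0.700×0.9853 = 0.8604; cosθ − μsinθ = 0.9853 − 0.700×0.1707 = 0.8658.
v² = 155 × 10.0 × 0.8604/0.8658 = 1540 m²/s², so v = 39.25 m/s.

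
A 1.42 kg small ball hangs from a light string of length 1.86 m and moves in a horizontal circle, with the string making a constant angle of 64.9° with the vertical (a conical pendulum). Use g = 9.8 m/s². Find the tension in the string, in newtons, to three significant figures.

32.8 N

Vertically the bob has no acceleration, so T cosθ = mg.
T = mg/cosθ = 1.42 × 9.8 / cos 64.9° = 13.92/0.4242 = 32.81 N.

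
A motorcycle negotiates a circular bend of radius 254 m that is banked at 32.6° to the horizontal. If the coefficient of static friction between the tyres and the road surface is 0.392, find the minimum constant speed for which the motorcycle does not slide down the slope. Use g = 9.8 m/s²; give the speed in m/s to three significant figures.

At the minimum speed, friction acts up the slope at its limiting value f = μN. Radially (horizontal, toward centre): N sinθ − μN cosθ = mv²/r. Vertically: N cosθ + μN sinθ = mg.
Dividing: v² = r g (sinθ − μcosθ)/(cosθ + μsinθ).
sinθ − μcosθ = 0.5388 − 0.392×0.8425 = 0.2085; cosθ + μsinθ = 0.8425 + 0.392×0.5388 = 1.054.
v² = 254 × 9.8 × 0.2085/1.054 = 492.6 m²/s², so v = 22.20 m/s.

22.2 m/s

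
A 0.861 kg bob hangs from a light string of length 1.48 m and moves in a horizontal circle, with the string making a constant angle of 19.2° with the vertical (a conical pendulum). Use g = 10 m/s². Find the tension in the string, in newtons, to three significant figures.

9.12 N

Vertically the bob has no acceleration, so T cosθ = mg.
T = mg/cosθ = 0.861 × 10.0 / cos 19.2° = 8.610/0.9444 = 9.117 N.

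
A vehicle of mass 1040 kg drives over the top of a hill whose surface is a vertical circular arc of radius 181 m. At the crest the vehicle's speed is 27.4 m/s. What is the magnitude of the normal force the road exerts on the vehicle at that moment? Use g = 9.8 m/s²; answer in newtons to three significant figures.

At the crest the centripetal acceleration points downward (toward the centre of the arc), so mg − N = mv²/r.
N = m(g − v²/r) = 1040 × (9.8 − (27.4)²/181) = 1040 × (9.8 − 4.148) = 1040 × 5.652 = 5878 N.

5880 N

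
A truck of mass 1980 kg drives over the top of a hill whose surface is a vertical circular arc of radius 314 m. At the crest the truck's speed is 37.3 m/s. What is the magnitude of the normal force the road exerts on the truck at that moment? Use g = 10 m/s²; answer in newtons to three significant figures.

At the crest the centripetal acceleration points downward (toward the centre of the arc), so mg − N = mv²/r.
N = m(g − v²/r) = 1980 × (10.0 − (37.3)²/314) = 1980 × (10.0 − 4.431) = 1980 × 5.569 = 11030 N.

11000 N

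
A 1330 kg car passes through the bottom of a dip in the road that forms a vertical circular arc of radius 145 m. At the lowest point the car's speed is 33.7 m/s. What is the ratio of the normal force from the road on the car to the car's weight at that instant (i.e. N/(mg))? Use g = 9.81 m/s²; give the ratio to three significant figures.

1.80

At the bottom, N − mg = mv²/r, so N = m(v²/r + g) and N/(mg) = v²/(rg) + 1 = (33.7)²/(145 × 9.81) + 1 = 0.7984 + 1 = 1.798.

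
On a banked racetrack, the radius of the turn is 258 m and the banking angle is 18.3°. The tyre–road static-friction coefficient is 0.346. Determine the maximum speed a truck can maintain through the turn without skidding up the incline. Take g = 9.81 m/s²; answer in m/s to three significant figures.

44.0 m/s

At the maximum speed, friction acts down the slope at its limiting value f = μN. Radially (horizontal, toward centre): N sinθ + μN cosθ = mv²/r. Vertically: N cosθ − μN sinθ = mg.
Dividing: v² = r g (sinθ + μcosθ)/(cosθ − μsinθ).
sinθ + μcosθ = 0.3140 + 0.346×0.9494 = 0.6425; cosθ − μsinθ = 0.9494 − 0.346×0.3140 = 0.8408.
v² = 258 × 9.81 × 0.6425/0.8408 = 1934 m²/s², so v = 43.98 m/s.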